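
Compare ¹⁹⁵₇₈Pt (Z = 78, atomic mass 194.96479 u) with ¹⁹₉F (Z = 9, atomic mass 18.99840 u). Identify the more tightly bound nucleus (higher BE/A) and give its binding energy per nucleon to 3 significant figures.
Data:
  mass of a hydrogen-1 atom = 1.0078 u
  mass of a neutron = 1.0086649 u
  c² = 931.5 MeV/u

¹⁹⁵₇₈Pt; 7.92 MeV/nucleon

¹⁹⁵₇₈Pt: Σm = 78(1.0078) + 117(1.0086649) = 196.6221933 u; Δm = 1.6574033 u; E_B = 1543.9 MeV; E_B/A = 7.917 MeV
¹⁹₉F: Σm = 9(1.0078) + 10(1.0086649) = 19.1568490 u; Δm = 0.1584490 u; E_B = 147.60 MeV; E_B/A = 7.768 MeV
¹⁹⁵₇₈Pt has the higher binding energy per nucleon, so it is the more tightly bound nucleus.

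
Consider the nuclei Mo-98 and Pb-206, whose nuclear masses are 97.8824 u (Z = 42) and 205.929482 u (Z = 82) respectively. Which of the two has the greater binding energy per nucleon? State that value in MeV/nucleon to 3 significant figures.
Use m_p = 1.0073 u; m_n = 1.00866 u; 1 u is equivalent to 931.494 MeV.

Mo-98: Σm = 42(1.0073) + 56(1.00866) = 98.79156 u; Δm = 0.90916 u; E_B = 846.88 MeV; E_B/A = 8.642 MeV
Pb-206: Σm = 82(1.0073) + 124(1.00866) = 207.67244 u; Δm = 1.742958 u; E_B = 1623.55 MeV; E_B/A = 7.881 MeV
Mo-98 has the higher binding energy per nucleon, so it is the more tightly bound nucleus.

Mo-98; 8.64 MeV/nucleon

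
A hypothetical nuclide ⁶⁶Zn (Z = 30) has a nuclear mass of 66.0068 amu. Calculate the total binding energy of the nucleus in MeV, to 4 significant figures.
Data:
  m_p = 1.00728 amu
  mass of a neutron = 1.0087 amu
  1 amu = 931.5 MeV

488.9 MeV

The nucleus contains 30 protons and 66 − 30 = 36 neutrons.
Σm = 30·m_p + 36·m_n = 30.21840 + 36.3132 = 66.53160 amu
The mass defect is 66.53160 − 66.0068 = 0.52480 amu.
Converting to energy: 0.52480 amu × 931.5 MeV/amu = 488.851 MeV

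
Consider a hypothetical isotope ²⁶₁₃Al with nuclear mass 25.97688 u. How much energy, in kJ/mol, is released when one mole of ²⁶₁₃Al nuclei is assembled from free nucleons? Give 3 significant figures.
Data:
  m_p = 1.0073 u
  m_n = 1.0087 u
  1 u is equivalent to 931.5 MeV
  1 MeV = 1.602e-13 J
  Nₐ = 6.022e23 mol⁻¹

2.08e+10 kJ/mol

Mass of separated nucleons = 13(1.0073) + 13(1.0087) = 13.0949 + 13.1131 = 26.2080 u
Δm = 26.2080 − 25.97688 = 0.23112 u
Converting to energy: 0.23112 u × 931.5 MeV/u = 215.288 MeV
Per nucleus in joules: 215.288 MeV × 1.602e-13 J/MeV = 3.4489e-11 J
Per mole: 3.4489e-11 J × 6.022e23 mol⁻¹ = 2.0769e+13 J/mol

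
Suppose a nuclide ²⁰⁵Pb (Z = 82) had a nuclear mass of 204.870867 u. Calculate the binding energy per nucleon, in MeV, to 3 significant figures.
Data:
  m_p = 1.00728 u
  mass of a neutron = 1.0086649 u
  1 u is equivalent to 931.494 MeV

8.14 MeV/nucleon

With 82 protons and 123 neutrons (A = 205):
Σm = 82·m_p + 123·m_n = 82.59696 + 124.0657827 = 206.6627427 u
Mass defect Δm = 206.6627427 − 204.870867 = 1.7918757 u
Converting to energy: 1.7918757 u × 931.494 MeV/u = 1669.12 MeV
Dividing by A = 205 gives 8.142 MeV per nucleon.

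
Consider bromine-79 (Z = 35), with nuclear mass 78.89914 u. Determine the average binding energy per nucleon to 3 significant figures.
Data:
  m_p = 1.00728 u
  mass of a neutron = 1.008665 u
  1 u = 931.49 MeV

Total constituent mass: 35 × 1.00728 + 44 × 1.008665 = 79.636060 u
Mass defect Δm = 79.636060 − 78.89914 = 0.736920 u
Converting to energy: 0.736920 u × 931.49 MeV/u = 686.434 MeV
BE/A = 686.434 MeV / 79 = 8.689 MeV/nucleon

8.69 MeV/nucleon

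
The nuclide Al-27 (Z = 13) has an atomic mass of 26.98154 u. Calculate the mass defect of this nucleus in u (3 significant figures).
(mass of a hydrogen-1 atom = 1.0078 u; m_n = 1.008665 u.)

Z = 13, so N = A − Z = 27 − 13 = 14.
Σm = 13·m(¹H) + 14·m_n = 13.1014 + 14.121310 = 27.222710 u
Mass defect Δm = 27.222710 − 26.98154 = 0.241170 u

0.241 u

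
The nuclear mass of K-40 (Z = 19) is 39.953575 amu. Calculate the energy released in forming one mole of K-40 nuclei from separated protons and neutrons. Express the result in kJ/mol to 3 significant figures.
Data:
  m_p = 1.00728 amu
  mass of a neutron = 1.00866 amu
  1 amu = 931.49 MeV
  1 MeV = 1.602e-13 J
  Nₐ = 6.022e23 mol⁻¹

Z = 19, so N = A − Z = 40 − 19 = 21.
Σm = 19·m_p + 21·m_n = 19.13832 + 21.18186 = 40.32018 amu
Δm = 40.32018 − 39.953575 = 0.366605 amu
Binding energy = Δm·c² = 0.366605 × 931.49 MeV/amu = 341.489 MeV
Per nucleus in joules: 341.489 MeV × 1.602e-13 J/MeV = 5.4707e-11 J
Per mole: 5.4707e-11 J × 6.022e23 mol⁻¹ = 3.2945e+13 J/mol

3.29e+10 kJ/mol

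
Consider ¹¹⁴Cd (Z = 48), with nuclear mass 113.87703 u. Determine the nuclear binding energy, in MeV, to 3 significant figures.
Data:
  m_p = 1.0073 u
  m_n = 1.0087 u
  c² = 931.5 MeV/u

976 MeV

The nucleus contains 48 protons and 114 − 48 = 66 neutrons.
Total constituent mass: 48 × 1.0073 + 66 × 1.0087 = 114.9246 u
The mass defect is 114.9246 − 113.87703 = 1.04757 u.
Converting to energy: 1.04757 u × 931.5 MeV/u = 975.811 MeV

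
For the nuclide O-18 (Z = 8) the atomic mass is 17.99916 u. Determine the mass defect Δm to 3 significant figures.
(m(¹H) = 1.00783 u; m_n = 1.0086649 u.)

0.150 u

Total constituent mass: 8 × 1.00783 + 10 × 1.0086649 = 18.1492890 u
Δm = 18.1492890 − 17.99916 = 0.1501290 u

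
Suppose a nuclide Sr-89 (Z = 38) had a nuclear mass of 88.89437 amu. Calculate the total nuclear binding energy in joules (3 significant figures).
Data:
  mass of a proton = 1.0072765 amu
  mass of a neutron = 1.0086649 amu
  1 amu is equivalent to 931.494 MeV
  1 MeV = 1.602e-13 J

Σm = 38·m_p + 51·m_n = 38.2765070 + 51.4419099 = 89.7184169 amu
Δm = 89.7184169 − 88.89437 = 0.8240469 amu
E_B = 0.8240469 × 931.494 = 767.595 MeV
In joules: 767.595 MeV × 1.602e-13 J/MeV = 1.2297e-10 J

1.23e-10 J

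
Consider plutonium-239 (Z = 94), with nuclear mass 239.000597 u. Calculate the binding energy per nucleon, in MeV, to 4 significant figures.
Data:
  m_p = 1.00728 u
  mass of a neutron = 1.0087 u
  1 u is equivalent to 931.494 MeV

7.581 MeV/nucleon

The nucleus contains 94 protons and 239 − 94 = 145 neutrons.
Total constituent mass: 94 × 1.00728 + 145 × 1.0087 = 240.94582 u
Mass defect Δm = 240.94582 − 239.000597 = 1.945223 u
Converting to energy: 1.945223 u × 931.494 MeV/u = 1811.96 MeV
Dividing by A = 239 gives 7.581 MeV per nucleon.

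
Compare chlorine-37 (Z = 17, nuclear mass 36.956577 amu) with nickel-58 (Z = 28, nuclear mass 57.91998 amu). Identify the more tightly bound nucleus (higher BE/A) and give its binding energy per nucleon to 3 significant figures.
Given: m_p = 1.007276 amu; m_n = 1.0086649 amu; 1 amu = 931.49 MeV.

chlorine-37: Σm = 17(1.007276) + 20(1.0086649) = 37.2969900 amu; Δm = 0.3404130 amu; E_B = 317.09 MeV; E_B/A = 8.570 MeV
nickel-58: Σm = 28(1.007276) + 30(1.0086649) = 58.4636750 amu; Δm = 0.5436950 amu; E_B = 506.45 MeV; E_B/A = 8.732 MeV
nickel-58 has the higher binding energy per nucleon, so it is the more tightly bound nucleus.

nickel-58; 8.73 MeV/nucleon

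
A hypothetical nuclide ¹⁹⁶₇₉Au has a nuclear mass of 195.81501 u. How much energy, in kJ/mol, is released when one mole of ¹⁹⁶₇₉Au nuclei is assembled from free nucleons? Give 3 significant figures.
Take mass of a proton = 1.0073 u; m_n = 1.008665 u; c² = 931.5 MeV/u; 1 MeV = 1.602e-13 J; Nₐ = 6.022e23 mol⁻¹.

Z = 79, so N = A − Z = 196 − 79 = 117.
Total constituent mass: 79 × 1.0073 + 117 × 1.008665 = 197.590505 u
Δm = 197.590505 − 195.81501 = 1.775495 u
Binding energy = Δm·c² = 1.775495 × 931.5 MeV/u = 1653.87 MeV
Per nucleus in joules: 1653.87 MeV × 1.602e-13 J/MeV = 2.6495e-10 J
Per mole: 2.6495e-10 J × 6.022e23 mol⁻¹ = 1.5955e+14 J/mol

1.60e+11 kJ/mol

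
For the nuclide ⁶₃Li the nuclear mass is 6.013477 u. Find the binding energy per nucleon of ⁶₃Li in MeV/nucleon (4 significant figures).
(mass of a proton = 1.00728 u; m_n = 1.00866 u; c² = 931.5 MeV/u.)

5.332 MeV/nucleon

With 3 protons and 3 neutrons (A = 6):
Σm = 3·m_p + 3·m_n = 3.02184 + 3.02598 = 6.04782 u
Δm = 6.04782 − 6.013477 = 0.034343 u
Binding energy = Δm·c² = 0.034343 × 931.5 MeV/u = 31.9905 MeV
Dividing by A = 6 gives 5.332 MeV per nucleon.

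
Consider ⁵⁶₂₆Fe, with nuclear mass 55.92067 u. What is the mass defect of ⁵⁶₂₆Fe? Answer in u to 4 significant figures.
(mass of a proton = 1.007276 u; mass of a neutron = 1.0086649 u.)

0.5285 u

Mass of separated nucleons = 26(1.007276) + 30(1.0086649) = 26.189176 + 30.2599470 = 56.4491230 u
Δm = 56.4491230 − 55.92067 = 0.5284530 u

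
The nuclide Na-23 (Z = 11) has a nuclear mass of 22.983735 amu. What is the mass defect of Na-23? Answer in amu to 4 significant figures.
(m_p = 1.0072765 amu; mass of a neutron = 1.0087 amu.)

Z = 11, so N = A − Z = 23 − 11 = 12.
Mass of separated nucleons = 11(1.0072765) + 12(1.0087) = 11.0800415 + 12.1044 = 23.1844415 amu
Δm = 23.1844415 − 22.983735 = 0.2007065 amu

0.2007 amu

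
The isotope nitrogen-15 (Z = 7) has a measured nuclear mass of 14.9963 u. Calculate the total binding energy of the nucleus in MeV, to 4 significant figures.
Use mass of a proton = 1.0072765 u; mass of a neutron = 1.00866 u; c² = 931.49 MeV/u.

Mass of separated nucleons = 7(1.0072765) + 8(1.00866) = 7.0509355 + 8.06928 = 15.1202155 u
Mass defect Δm = 15.1202155 − 14.9963 = 0.1239155 u
Converting to energy: 0.1239155 u × 931.49 MeV/u = 115.426 MeV

115.4 MeV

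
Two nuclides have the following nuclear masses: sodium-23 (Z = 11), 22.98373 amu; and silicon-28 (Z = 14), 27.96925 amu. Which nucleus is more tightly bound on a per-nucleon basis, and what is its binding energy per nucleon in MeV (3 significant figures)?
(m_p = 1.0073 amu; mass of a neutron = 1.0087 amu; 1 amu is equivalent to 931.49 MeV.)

silicon-28; 8.47 MeV/nucleon

sodium-23: Σm = 11(1.0073) + 12(1.0087) = 23.1847 amu; Δm = 0.20097 amu; E_B = 187.20 MeV; E_B/A = 8.139 MeV
silicon-28: Σm = 14(1.0073) + 14(1.0087) = 28.2240 amu; Δm = 0.25475 amu; E_B = 237.297 MeV; E_B/A = 8.4749 MeV
silicon-28 has the higher binding energy per nucleon, so it is the more tightly bound nucleus.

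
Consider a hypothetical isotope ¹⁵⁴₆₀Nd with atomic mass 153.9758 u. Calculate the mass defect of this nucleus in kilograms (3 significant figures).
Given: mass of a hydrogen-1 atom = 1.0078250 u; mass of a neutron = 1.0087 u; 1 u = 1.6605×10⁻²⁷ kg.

2.18e-27 kg

The nucleus contains 60 protons and 154 − 60 = 94 neutrons.
Mass of separated nucleons = 60(1.0078250) + 94(1.0087) = 60.4695000 + 94.8178 = 155.2873000 u
Mass defect Δm = 155.2873000 − 153.9758 = 1.3115000 u
In SI units: 1.3115000 u × 1.6605×10⁻²⁷ kg/u = 2.1777e-27 kg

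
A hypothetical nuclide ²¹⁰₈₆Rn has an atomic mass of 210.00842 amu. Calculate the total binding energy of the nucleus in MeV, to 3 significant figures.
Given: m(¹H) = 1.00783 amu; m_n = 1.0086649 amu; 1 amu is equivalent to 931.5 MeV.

The nucleus contains 86 protons and 210 − 86 = 124 neutrons.
Mass of separated nucleons = 86(1.00783) + 124(1.0086649) = 86.67338 + 125.0744476 = 211.7478276 amu
Δm = 211.7478276 − 210.00842 = 1.7394076 amu
Converting to energy: 1.7394076 amu × 931.5 MeV/amu = 1620.26 MeV

1620 MeV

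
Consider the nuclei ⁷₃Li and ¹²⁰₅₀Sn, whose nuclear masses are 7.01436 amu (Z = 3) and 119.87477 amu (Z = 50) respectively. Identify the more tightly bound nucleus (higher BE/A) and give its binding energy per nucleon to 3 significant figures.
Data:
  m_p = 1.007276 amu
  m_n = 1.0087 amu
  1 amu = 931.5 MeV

¹²⁰₅₀Sn; 8.52 MeV/nucleon

⁷₃Li: Σm = 3(1.007276) + 4(1.0087) = 7.056628 amu; Δm = 0.042268 amu; E_B = 39.373 MeV; E_B/A = 5.6247 MeV
¹²⁰₅₀Sn: Σm = 50(1.007276) + 70(1.0087) = 120.972800 amu; Δm = 1.098030 amu; E_B = 1022.8 MeV; E_B/A = 8.523 MeV
¹²⁰₅₀Sn has the higher binding energy per nucleon, so it is the more tightly bound nucleus.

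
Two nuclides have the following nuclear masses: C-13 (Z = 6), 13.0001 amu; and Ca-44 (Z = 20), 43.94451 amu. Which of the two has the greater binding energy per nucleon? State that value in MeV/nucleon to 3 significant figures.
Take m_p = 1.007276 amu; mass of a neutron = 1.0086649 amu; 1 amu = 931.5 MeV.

Ca-44; 8.66 MeV/nucleon

C-13: Σm = 6(1.007276) + 7(1.0086649) = 13.1043103 amu; Δm = 0.1042103 amu; E_B = 97.072 MeV; E_B/A = 7.467 MeV
Ca-44: Σm = 20(1.007276) + 24(1.0086649) = 44.3534776 amu; Δm = 0.4089676 amu; E_B = 380.95 MeV; E_B/A = 8.658 MeV
Ca-44 has the higher binding energy per nucleon, so it is the more tightly bound nucleus.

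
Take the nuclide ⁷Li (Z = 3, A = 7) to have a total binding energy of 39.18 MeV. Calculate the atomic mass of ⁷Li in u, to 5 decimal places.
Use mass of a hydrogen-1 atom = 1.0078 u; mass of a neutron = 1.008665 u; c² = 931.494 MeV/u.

Mass defect = 39.18 MeV / (931.494 MeV/u) = 0.0420615 u
Constituent mass = 3(1.0078) + 4(1.008665) = 7.058060 u
Atomic mass = 7.058060 − 0.0420615 = 7.0159985 u ≈ 7.01600 u (to 5 decimal places)

7.01600 u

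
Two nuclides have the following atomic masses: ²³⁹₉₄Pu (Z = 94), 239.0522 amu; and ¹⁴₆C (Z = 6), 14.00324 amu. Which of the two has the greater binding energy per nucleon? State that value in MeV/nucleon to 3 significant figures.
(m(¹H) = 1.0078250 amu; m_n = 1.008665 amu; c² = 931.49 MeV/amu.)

²³⁹₉₄Pu: Σm = 94(1.0078250) + 145(1.008665) = 240.9919750 amu; Δm = 1.9397750 amu; E_B = 1806.9 MeV; E_B/A = 7.560 MeV
¹⁴₆C: Σm = 6(1.0078250) + 8(1.008665) = 14.1162700 amu; Δm = 0.1130300 amu; E_B = 105.286 MeV; E_B/A = 7.520 MeV
²³⁹₉₄Pu has the higher binding energy per nucleon, so it is the more tightly bound nucleus.

²³⁹₉₄Pu; 7.56 MeV/nucleon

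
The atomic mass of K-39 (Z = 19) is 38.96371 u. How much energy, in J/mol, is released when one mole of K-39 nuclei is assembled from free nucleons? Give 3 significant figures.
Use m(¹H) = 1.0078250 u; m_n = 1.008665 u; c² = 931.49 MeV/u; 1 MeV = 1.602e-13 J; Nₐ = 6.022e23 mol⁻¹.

The nucleus contains 19 protons and 39 − 19 = 20 neutrons.
Σm = 19·m(¹H) + 20·m_n = 19.1486750 + 20.173300 = 39.3219750 u
Mass defect Δm = 39.3219750 − 38.96371 = 0.3582650 u
E_B = 0.3582650 × 931.49 = 333.720 MeV
Per nucleus in joules: 333.720 MeV × 1.602e-13 J/MeV = 5.3462e-11 J
Per mole: 5.3462e-11 J × 6.022e23 mol⁻¹ = 3.2195e+13 J/mol

3.22e+13 J/mol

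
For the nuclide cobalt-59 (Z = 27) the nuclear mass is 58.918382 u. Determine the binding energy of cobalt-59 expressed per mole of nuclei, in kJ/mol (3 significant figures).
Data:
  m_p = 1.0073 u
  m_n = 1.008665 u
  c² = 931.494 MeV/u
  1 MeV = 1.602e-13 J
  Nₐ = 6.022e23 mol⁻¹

5.00e+10 kJ/mol

The nucleus contains 27 protons and 59 − 27 = 32 neutrons.
Mass of separated nucleons = 27(1.0073) + 32(1.008665) = 27.1971 + 32.277280 = 59.474380 u
The mass defect is 59.474380 − 58.918382 = 0.555998 u.
E_B = 0.555998 × 931.494 = 517.909 MeV
Per nucleus in joules: 517.909 MeV × 1.602e-13 J/MeV = 8.2969e-11 J
Per mole: 8.2969e-11 J × 6.022e23 mol⁻¹ = 4.9964e+13 J/mol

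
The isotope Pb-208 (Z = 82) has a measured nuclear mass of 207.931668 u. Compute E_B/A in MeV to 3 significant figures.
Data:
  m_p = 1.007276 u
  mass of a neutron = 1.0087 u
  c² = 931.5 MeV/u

7.89 MeV/nucleon

The nucleus contains 82 protons and 208 − 82 = 126 neutrons.
Mass of separated nucleons = 82(1.007276) + 126(1.0087) = 82.596632 + 127.0962 = 209.692832 u
Mass defect Δm = 209.692832 − 207.931668 = 1.761164 u
Converting to energy: 1.761164 u × 931.5 MeV/u = 1640.52 MeV
BE/A = 1640.52 MeV / 208 = 7.887 MeV/nucleon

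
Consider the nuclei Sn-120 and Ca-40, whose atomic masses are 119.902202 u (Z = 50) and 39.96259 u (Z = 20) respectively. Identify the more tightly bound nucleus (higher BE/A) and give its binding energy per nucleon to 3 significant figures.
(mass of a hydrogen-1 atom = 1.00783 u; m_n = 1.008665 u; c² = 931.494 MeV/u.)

Ca-40; 8.55 MeV/nucleon

Sn-120: Σm = 50(1.00783) + 70(1.008665) = 120.998050 u; Δm = 1.095848 u; E_B = 1020.776 MeV; E_B/A = 8.506 MeV
Ca-40: Σm = 20(1.00783) + 20(1.008665) = 40.329900 u; Δm = 0.367310 u; E_B = 342.15 MeV; E_B/A = 8.554 MeV
Ca-40 has the higher binding energy per nucleon, so it is the more tightly bound nucleus.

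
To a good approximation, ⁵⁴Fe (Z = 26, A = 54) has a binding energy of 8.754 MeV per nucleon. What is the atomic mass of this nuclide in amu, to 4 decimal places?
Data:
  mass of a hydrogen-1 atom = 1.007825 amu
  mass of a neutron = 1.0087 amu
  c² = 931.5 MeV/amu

53.9396 amu

Total binding energy = 54 × 8.754 = 472.716 MeV
Mass defect = 472.716 MeV / (931.5 MeV/amu) = 0.507478 amu
Constituent mass = 26(1.007825) + 28(1.0087) = 54.447050 amu
Atomic mass = 54.447050 − 0.507478 = 53.939572 amu ≈ 53.9396 amu (to 4 decimal places)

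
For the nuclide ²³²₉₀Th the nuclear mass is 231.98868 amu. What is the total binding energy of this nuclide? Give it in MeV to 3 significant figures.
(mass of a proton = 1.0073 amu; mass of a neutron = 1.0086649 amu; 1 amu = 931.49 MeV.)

Σm = 90·m_p + 142·m_n = 90.6570 + 143.2304158 = 233.8874158 amu
The mass defect is 233.8874158 − 231.98868 = 1.8987358 amu.
Converting to energy: 1.8987358 amu × 931.49 MeV/amu = 1768.65 MeV

1770 MeV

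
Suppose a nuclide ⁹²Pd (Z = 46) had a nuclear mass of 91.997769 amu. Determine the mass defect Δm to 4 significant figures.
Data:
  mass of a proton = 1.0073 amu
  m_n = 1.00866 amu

The nucleus contains 46 protons and 92 − 46 = 46 neutrons.
Mass of separated nucleons = 46(1.0073) + 46(1.00866) = 46.3358 + 46.39836 = 92.73416 amu
Δm = 92.73416 − 91.997769 = 0.736391 amu

0.7364 amu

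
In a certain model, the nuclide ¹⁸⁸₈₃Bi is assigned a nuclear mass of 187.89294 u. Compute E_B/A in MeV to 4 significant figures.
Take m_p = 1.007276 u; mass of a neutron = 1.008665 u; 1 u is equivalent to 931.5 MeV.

8.031 MeV/nucleon

Z = 83, so N = A − Z = 188 − 83 = 105.
Σm = 83·m_p + 105·m_n = 83.603908 + 105.909825 = 189.513733 u
Δm = 189.513733 − 187.89294 = 1.620793 u
Converting to energy: 1.620793 u × 931.5 MeV/u = 1509.77 MeV
Per nucleon: 1509.77 / 188 = 8.031 MeV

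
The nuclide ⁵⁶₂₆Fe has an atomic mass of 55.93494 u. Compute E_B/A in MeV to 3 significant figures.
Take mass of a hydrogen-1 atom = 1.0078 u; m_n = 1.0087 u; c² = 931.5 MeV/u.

With 26 protons and 30 neutrons (A = 56):
Σm = 26·m(¹H) + 30·m_n = 26.2028 + 30.2610 = 56.4638 u
Mass defect Δm = 56.4638 − 55.93494 = 0.52886 u
E_B = 0.52886 × 931.5 = 492.633 MeV
Per nucleon: 492.633 / 56 = 8.797 MeV

8.80 MeV/nucleon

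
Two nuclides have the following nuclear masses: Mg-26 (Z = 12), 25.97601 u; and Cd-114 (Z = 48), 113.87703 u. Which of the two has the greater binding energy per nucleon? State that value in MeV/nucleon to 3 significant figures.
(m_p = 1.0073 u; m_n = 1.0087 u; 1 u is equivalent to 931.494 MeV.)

Cd-114; 8.56 MeV/nucleon

Mg-26: Σm = 12(1.0073) + 14(1.0087) = 26.2094 u; Δm = 0.23339 u; E_B = 217.40 MeV; E_B/A = 8.362 MeV
Cd-114: Σm = 48(1.0073) + 66(1.0087) = 114.9246 u; Δm = 1.04757 u; E_B = 975.81 MeV; E_B/A = 8.560 MeV
Cd-114 has the higher binding energy per nucleon, so it is the more tightly bound nucleus.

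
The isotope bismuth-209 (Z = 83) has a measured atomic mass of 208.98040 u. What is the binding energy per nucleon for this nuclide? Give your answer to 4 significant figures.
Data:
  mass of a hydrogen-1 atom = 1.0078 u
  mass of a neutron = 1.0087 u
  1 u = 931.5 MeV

Total constituent mass: 83 × 1.0078 + 126 × 1.0087 = 210.7436 u
Δm = 210.7436 − 208.98040 = 1.76320 u
E_B = 1.76320 × 931.5 = 1642.42 MeV
Per nucleon: 1642.42 / 209 = 7.858 MeV

7.858 MeV/nucleon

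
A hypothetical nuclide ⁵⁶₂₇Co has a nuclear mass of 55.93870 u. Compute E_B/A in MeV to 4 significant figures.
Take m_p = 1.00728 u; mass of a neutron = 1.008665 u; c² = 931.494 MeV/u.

8.469 MeV/nucleon

With 27 protons and 29 neutrons (A = 56):
Total constituent mass: 27 × 1.00728 + 29 × 1.008665 = 56.447845 u
Mass defect Δm = 56.447845 − 55.93870 = 0.509145 u
E_B = 0.509145 × 931.494 = 474.266 MeV
Dividing by A = 56 gives 8.469 MeV per nucleon.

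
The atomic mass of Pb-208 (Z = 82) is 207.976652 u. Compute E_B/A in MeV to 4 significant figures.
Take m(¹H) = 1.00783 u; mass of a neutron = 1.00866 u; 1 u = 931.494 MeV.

7.867 MeV/nucleon

Z = 82, so N = A − Z = 208 − 82 = 126.
Mass of separated nucleons = 82(1.00783) + 126(1.00866) = 82.64206 + 127.09116 = 209.73322 u
Mass defect Δm = 209.73322 − 207.976652 = 1.756568 u
Binding energy = Δm·c² = 1.756568 × 931.494 MeV/u = 1636.233 MeV
Dividing by A = 208 gives 7.867 MeV per nucleon.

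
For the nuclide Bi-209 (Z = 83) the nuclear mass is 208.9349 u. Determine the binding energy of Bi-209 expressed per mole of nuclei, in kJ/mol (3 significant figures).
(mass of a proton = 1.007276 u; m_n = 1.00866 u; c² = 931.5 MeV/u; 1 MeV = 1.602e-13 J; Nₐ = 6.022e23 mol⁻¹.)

Z = 83, so N = A − Z = 209 − 83 = 126.
Total constituent mass: 83 × 1.007276 + 126 × 1.00866 = 210.695068 u
Δm = 210.695068 − 208.9349 = 1.760168 u
Binding energy = Δm·c² = 1.760168 × 931.5 MeV/u = 1639.60 MeV
Per nucleus in joules: 1639.60 MeV × 1.602e-13 J/MeV = 2.6266e-10 J
Per mole: 2.6266e-10 J × 6.022e23 mol⁻¹ = 1.5817e+14 J/mol

1.58e+11 kJ/mol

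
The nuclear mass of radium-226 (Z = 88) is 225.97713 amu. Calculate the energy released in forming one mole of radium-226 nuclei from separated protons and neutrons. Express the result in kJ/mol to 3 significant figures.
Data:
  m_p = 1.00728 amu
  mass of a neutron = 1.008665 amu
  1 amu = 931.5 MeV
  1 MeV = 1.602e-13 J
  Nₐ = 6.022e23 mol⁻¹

Z = 88, so N = A − Z = 226 − 88 = 138.
Mass of separated nucleons = 88(1.00728) + 138(1.008665) = 88.64064 + 139.195770 = 227.836410 amu
The mass defect is 227.836410 − 225.97713 = 1.859280 amu.
Binding energy = Δm·c² = 1.859280 × 931.5 MeV/amu = 1731.92 MeV
Per nucleus in joules: 1731.92 MeV × 1.602e-13 J/MeV = 2.7745e-10 J
Per mole: 2.7745e-10 J × 6.022e23 mol⁻¹ = 1.6708e+14 J/mol

1.67e+11 kJ/mol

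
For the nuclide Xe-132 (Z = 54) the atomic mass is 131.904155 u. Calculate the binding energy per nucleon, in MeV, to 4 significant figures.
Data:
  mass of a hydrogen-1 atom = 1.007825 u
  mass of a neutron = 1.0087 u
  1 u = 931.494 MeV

8.447 MeV/nucleon

Z = 54, so N = A − Z = 132 − 54 = 78.
Mass of separated nucleons = 54(1.007825) + 78(1.0087) = 54.422550 + 78.6786 = 133.101150 u
The mass defect is 133.101150 − 131.904155 = 1.196995 u.
Binding energy = Δm·c² = 1.196995 × 931.494 MeV/u = 1114.99 MeV
Dividing by A = 132 gives 8.447 MeV per nucleon.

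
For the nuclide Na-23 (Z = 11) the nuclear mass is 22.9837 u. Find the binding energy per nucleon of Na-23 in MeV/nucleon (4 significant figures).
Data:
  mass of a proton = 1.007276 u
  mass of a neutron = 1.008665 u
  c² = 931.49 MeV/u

8.113 MeV/nucleon

Σm = 11·m_p + 12·m_n = 11.080036 + 12.103980 = 23.184016 u
Mass defect Δm = 23.184016 − 22.9837 = 0.200316 u
Binding energy = Δm·c² = 0.200316 × 931.49 MeV/u = 186.592 MeV
Dividing by A = 23 gives 8.113 MeV per nucleon.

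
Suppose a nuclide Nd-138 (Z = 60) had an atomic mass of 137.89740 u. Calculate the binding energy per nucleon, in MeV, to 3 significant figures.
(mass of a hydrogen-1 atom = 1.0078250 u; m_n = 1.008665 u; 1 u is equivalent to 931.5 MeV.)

With 60 protons and 78 neutrons (A = 138):
Σm = 60·m(¹H) + 78·m_n = 60.4695000 + 78.675870 = 139.1453700 u
Δm = 139.1453700 − 137.89740 = 1.2479700 u
E_B = 1.2479700 × 931.5 = 1162.48 MeV
BE/A = 1162.48 MeV / 138 = 8.424 MeV/nucleon

8.42 MeV/nucleon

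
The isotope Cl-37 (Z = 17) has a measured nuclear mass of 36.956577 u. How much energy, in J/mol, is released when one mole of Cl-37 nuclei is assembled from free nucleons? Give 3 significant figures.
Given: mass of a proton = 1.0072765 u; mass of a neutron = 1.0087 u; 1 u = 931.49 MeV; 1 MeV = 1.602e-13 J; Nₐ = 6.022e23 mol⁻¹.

Z = 17, so N = A − Z = 37 − 17 = 20.
Mass of separated nucleons = 17(1.0072765) + 20(1.0087) = 17.1237005 + 20.1740 = 37.2977005 u
Mass defect Δm = 37.2977005 − 36.956577 = 0.3411235 u
E_B = 0.3411235 × 931.49 = 317.753 MeV
Per nucleus in joules: 317.753 MeV × 1.602e-13 J/MeV = 5.0904e-11 J
Per mole: 5.0904e-11 J × 6.022e23 mol⁻¹ = 3.0654e+13 J/mol

3.07e+13 J/mol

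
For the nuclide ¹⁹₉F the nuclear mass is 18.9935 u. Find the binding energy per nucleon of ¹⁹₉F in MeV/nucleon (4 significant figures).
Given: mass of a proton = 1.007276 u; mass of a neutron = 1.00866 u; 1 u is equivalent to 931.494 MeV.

Total constituent mass: 9 × 1.007276 + 10 × 1.00866 = 19.152084 u
The mass defect is 19.152084 − 18.9935 = 0.158584 u.
Converting to energy: 0.158584 u × 931.494 MeV/u = 147.720 MeV
Dividing by A = 19 gives 7.775 MeV per nucleon.

7.775 MeV/nucleon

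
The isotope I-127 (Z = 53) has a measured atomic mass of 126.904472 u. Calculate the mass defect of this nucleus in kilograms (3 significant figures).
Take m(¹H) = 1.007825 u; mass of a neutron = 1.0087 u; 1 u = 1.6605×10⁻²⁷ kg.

With 53 protons and 74 neutrons (A = 127):
Mass of separated nucleons = 53(1.007825) + 74(1.0087) = 53.414725 + 74.6438 = 128.058525 u
Δm = 128.058525 − 126.904472 = 1.154053 u
In SI units: 1.154053 u × 1.6605×10⁻²⁷ kg/u = 1.9163e-27 kg

1.92e-27 kg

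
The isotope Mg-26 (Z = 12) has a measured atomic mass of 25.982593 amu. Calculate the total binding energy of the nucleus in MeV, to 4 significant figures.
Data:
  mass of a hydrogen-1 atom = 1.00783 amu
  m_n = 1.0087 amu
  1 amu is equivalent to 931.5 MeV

217.2 MeV

Total constituent mass: 12 × 1.00783 + 14 × 1.0087 = 26.21576 amu
Δm = 26.21576 − 25.982593 = 0.233167 amu
Binding energy = Δm·c² = 0.233167 × 931.5 MeV/amu = 217.195 MeV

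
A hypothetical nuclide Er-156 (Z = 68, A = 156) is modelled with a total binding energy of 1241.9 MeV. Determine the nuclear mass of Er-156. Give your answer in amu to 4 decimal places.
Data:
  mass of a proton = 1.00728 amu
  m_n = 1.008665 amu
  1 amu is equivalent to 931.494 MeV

Mass defect = 1241.9 MeV / (931.494 MeV/amu) = 1.333235 amu
Constituent mass = 68(1.00728) + 88(1.008665) = 157.257560 amu
Nuclear mass = 157.257560 − 1.333235 = 155.924325 amu ≈ 155.9243 amu (to 4 decimal places)

155.9243 amu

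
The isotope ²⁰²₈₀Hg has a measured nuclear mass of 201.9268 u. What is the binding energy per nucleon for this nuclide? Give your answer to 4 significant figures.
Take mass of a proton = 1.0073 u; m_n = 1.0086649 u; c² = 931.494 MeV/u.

The nucleus contains 80 protons and 202 − 80 = 122 neutrons.
Σm = 80·m_p + 122·m_n = 80.5840 + 123.0571178 = 203.6411178 u
Δm = 203.6411178 − 201.9268 = 1.7143178 u
E_B = 1.7143178 × 931.494 = 1596.88 MeV
BE/A = 1596.88 MeV / 202 = 7.905 MeV/nucleon

7.905 MeV/nucleon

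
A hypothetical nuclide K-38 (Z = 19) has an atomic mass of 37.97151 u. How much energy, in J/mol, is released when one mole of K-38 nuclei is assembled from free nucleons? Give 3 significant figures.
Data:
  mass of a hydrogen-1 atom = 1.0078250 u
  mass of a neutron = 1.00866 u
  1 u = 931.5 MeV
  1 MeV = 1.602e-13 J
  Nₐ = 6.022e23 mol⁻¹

3.07e+13 J/mol

Mass of separated nucleons = 19(1.0078250) + 19(1.00866) = 19.1486750 + 19.16454 = 38.3132150 u
Δm = 38.3132150 − 37.97151 = 0.3417050 u
E_B = 0.3417050 × 931.5 = 318.298 MeV
Per nucleus in joules: 318.298 MeV × 1.602e-13 J/MeV = 5.0991e-11 J
Per mole: 5.0991e-11 J × 6.022e23 mol⁻¹ = 3.0707e+13 J/mol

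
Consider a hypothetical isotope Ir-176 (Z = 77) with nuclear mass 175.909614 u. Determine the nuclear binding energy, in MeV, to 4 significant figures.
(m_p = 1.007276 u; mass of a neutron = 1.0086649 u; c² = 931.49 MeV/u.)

1405 MeV

With 77 protons and 99 neutrons (A = 176):
Σm = 77·m_p + 99·m_n = 77.560252 + 99.8578251 = 177.4180771 u
The mass defect is 177.4180771 − 175.909614 = 1.5084631 u.
E_B = 1.5084631 × 931.49 = 1405.12 MeV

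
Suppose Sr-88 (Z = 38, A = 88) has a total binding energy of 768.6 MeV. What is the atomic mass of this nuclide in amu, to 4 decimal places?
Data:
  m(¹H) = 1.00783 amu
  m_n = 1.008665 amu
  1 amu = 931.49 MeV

87.9057 amu

Mass defect = 768.6 MeV / (931.49 MeV/amu) = 0.825130 amu
Constituent mass = 38(1.00783) + 50(1.008665) = 88.730790 amu
Atomic mass = 88.730790 − 0.825130 = 87.905660 amu ≈ 87.9057 amu (to 4 decimal places)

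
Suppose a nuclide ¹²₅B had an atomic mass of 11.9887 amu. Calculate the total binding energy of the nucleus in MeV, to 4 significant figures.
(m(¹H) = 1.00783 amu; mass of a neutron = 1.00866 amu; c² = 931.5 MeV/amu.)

103.5 MeV

Total constituent mass: 5 × 1.00783 + 7 × 1.00866 = 12.09977 amu
Δm = 12.09977 − 11.9887 = 0.11107 amu
E_B = 0.11107 × 931.5 = 103.462 MeV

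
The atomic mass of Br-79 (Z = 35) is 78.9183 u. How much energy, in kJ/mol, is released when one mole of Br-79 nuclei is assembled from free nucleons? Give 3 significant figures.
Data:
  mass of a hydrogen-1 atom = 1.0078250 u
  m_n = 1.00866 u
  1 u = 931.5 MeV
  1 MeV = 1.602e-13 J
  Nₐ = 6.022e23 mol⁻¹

6.62e+10 kJ/mol

Total constituent mass: 35 × 1.0078250 + 44 × 1.00866 = 79.6549150 u
Mass defect Δm = 79.6549150 − 78.9183 = 0.7366150 u
Binding energy = Δm·c² = 0.7366150 × 931.5 MeV/u = 686.157 MeV
Per nucleus in joules: 686.157 MeV × 1.602e-13 J/MeV = 1.0992e-10 J
Per mole: 1.0992e-10 J × 6.022e23 mol⁻¹ = 6.6194e+13 J/mol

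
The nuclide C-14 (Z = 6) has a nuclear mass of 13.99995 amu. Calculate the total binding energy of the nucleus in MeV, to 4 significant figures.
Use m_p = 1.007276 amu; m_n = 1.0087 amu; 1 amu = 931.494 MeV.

105.5 MeV

The nucleus contains 6 protons and 14 − 6 = 8 neutrons.
Σm = 6·m_p + 8·m_n = 6.043656 + 8.0696 = 14.113256 amu
Mass defect Δm = 14.113256 − 13.99995 = 0.113306 amu
E_B = 0.113306 × 931.494 = 105.544 MeV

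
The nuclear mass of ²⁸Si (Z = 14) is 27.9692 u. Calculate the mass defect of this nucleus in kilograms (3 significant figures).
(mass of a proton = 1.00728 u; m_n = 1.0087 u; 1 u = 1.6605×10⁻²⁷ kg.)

Z = 14, so N = A − Z = 28 − 14 = 14.
Total constituent mass: 14 × 1.00728 + 14 × 1.0087 = 28.22372 u
Mass defect Δm = 28.22372 − 27.9692 = 0.25452 u
In SI units: 0.25452 u × 1.6605×10⁻²⁷ kg/u = 4.2263e-28 kg

4.23e-28 kg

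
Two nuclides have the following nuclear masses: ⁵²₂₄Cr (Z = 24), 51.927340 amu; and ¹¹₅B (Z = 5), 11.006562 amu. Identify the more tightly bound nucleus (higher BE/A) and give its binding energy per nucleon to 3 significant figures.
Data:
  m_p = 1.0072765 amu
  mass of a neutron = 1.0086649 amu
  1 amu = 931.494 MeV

⁵²₂₄Cr; 8.78 MeV/nucleon

⁵²₂₄Cr: Σm = 24(1.0072765) + 28(1.0086649) = 52.4172532 amu; Δm = 0.4899132 amu; E_B = 456.35 MeV; E_B/A = 8.776 MeV
¹¹₅B: Σm = 5(1.0072765) + 6(1.0086649) = 11.0883719 amu; Δm = 0.0818099 amu; E_B = 76.205 MeV; E_B/A = 6.928 MeV
⁵²₂₄Cr has the higher binding energy per nucleon, so it is the more tightly bound nucleus.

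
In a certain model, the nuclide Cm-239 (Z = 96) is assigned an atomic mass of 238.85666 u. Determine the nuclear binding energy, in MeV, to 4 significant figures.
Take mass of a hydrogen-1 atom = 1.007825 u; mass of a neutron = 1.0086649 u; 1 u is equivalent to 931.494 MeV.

Total constituent mass: 96 × 1.007825 + 143 × 1.0086649 = 240.9902807 u
The mass defect is 240.9902807 − 238.85666 = 2.1336207 u.
Converting to energy: 2.1336207 u × 931.494 MeV/u = 1987.45 MeV

1987 MeV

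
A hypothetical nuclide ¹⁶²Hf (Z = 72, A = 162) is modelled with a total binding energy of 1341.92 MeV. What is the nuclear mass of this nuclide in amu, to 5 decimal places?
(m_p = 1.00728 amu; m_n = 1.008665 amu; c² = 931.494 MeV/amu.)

161.86340 amu

Mass defect = 1341.92 MeV / (931.494 MeV/amu) = 1.4406105 amu
Constituent mass = 72(1.00728) + 90(1.008665) = 163.304010 amu
Nuclear mass = 163.304010 − 1.4406105 = 161.8633995 amu ≈ 161.86340 amu (to 5 decimal places)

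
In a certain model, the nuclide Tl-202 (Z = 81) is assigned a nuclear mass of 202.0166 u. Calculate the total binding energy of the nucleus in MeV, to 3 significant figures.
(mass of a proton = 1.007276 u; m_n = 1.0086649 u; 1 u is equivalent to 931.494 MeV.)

With 81 protons and 121 neutrons (A = 202):
Mass of separated nucleons = 81(1.007276) + 121(1.0086649) = 81.589356 + 122.0484529 = 203.6378089 u
Δm = 203.6378089 − 202.0166 = 1.6212089 u
E_B = 1.6212089 × 931.494 = 1510.15 MeV

1510 MeV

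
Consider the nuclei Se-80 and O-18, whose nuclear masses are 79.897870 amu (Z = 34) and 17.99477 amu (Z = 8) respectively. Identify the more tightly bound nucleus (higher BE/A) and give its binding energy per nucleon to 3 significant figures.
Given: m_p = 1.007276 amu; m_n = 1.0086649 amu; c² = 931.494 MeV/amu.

Se-80; 8.71 MeV/nucleon

Se-80: Σm = 34(1.007276) + 46(1.0086649) = 80.6459694 amu; Δm = 0.7480994 amu; E_B = 696.85 MeV; E_B/A = 8.711 MeV
O-18: Σm = 8(1.007276) + 10(1.0086649) = 18.1448570 amu; Δm = 0.1500870 amu; E_B = 139.81 MeV; E_B/A = 7.767 MeV
Se-80 has the higher binding energy per nucleon, so it is the more tightly bound nucleus.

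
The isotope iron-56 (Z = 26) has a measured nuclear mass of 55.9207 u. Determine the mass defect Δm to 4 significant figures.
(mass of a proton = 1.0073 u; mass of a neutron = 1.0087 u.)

The nucleus contains 26 protons and 56 − 26 = 30 neutrons.
Mass of separated nucleons = 26(1.0073) + 30(1.0087) = 26.1898 + 30.2610 = 56.4508 u
Mass defect Δm = 56.4508 − 55.9207 = 0.5301 u

0.5301 u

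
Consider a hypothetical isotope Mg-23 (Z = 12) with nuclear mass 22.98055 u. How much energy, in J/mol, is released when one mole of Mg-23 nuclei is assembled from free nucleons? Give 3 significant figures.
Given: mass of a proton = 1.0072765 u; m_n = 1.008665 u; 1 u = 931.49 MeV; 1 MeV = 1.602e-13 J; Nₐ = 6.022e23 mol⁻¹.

Z = 12, so N = A − Z = 23 − 12 = 11.
Σm = 12·m_p + 11·m_n = 12.0873180 + 11.095315 = 23.1826330 u
The mass defect is 23.1826330 − 22.98055 = 0.2020830 u.
E_B = 0.2020830 × 931.49 = 188.238 MeV
Per nucleus in joules: 188.238 MeV × 1.602e-13 J/MeV = 3.0156e-11 J
Per mole: 3.0156e-11 J × 6.022e23 mol⁻¹ = 1.8160e+13 J/mol

1.82e+13 J/mol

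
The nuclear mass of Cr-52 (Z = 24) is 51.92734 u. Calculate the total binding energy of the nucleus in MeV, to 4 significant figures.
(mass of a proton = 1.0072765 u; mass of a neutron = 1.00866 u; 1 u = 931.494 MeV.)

456.2 MeV

Z = 24, so N = A − Z = 52 − 24 = 28.
Σm = 24·m_p + 28·m_n = 24.1746360 + 28.24248 = 52.4171160 u
The mass defect is 52.4171160 − 51.92734 = 0.4897760 u.
Binding energy = Δm·c² = 0.4897760 × 931.494 MeV/u = 456.223 MeV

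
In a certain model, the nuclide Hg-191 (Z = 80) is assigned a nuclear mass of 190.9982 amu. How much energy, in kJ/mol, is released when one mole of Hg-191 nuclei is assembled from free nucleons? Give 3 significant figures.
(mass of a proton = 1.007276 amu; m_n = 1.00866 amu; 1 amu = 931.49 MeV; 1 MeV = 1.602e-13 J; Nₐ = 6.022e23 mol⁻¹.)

1.39e+11 kJ/mol

Total constituent mass: 80 × 1.007276 + 111 × 1.00866 = 192.543340 amu
The mass defect is 192.543340 − 190.9982 = 1.545140 amu.
Converting to energy: 1.545140 amu × 931.49 MeV/amu = 1439.28 MeV
Per nucleus in joules: 1439.28 MeV × 1.602e-13 J/MeV = 2.3057e-10 J
Per mole: 2.3057e-10 J × 6.022e23 mol⁻¹ = 1.3885e+14 J/mol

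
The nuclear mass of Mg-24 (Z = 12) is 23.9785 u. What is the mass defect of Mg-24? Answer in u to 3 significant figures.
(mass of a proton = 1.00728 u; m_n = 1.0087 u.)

0.213 u

Σm = 12·m_p + 12·m_n = 12.08736 + 12.1044 = 24.19176 u
Mass defect Δm = 24.19176 − 23.9785 = 0.21326 u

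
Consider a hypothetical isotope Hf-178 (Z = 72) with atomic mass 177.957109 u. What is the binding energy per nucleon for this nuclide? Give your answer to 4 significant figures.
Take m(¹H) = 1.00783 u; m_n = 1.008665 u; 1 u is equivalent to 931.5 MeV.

Mass of separated nucleons = 72(1.00783) + 106(1.008665) = 72.56376 + 106.918490 = 179.482250 u
The mass defect is 179.482250 − 177.957109 = 1.525141 u.
Converting to energy: 1.525141 u × 931.5 MeV/u = 1420.67 MeV
BE/A = 1420.67 MeV / 178 = 7.981 MeV/nucleon

7.981 MeV/nucleon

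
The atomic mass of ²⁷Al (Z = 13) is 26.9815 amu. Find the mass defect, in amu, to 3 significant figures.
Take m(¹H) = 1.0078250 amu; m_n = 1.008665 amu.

With 13 protons and 14 neutrons (A = 27):
Mass of separated nucleons = 13(1.0078250) + 14(1.008665) = 13.1017250 + 14.121310 = 27.2230350 amu
Mass defect Δm = 27.2230350 − 26.9815 = 0.2415350 amu

0.242 amu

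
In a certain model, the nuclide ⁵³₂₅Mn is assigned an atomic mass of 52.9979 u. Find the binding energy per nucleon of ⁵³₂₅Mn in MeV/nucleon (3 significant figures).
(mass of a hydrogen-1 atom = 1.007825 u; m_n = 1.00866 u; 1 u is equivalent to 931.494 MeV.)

Σm = 25·m(¹H) + 28·m_n = 25.195625 + 28.24248 = 53.438105 u
Δm = 53.438105 − 52.9979 = 0.440205 u
E_B = 0.440205 × 931.494 = 410.048 MeV
Per nucleon: 410.048 / 53 = 7.737 MeV

7.74 MeV/nucleon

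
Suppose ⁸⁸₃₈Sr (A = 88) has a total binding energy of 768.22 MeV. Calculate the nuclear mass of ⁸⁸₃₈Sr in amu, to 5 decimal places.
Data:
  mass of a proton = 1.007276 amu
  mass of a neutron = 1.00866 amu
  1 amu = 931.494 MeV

87.88477 amu

Mass defect = 768.22 MeV / (931.494 MeV/amu) = 0.8247181 amu
Constituent mass = 38(1.007276) + 50(1.00866) = 88.709488 amu
Nuclear mass = 88.709488 − 0.8247181 = 87.8847699 amu ≈ 87.88477 amu (to 5 decimal places)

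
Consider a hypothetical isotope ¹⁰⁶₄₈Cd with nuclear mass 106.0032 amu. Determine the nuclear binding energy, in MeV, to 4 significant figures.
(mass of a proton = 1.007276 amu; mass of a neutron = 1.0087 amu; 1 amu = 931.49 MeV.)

792.4 MeV

Σm = 48·m_p + 58·m_n = 48.349248 + 58.5046 = 106.853848 amu
The mass defect is 106.853848 − 106.0032 = 0.850648 amu.
E_B = 0.850648 × 931.49 = 792.370 MeV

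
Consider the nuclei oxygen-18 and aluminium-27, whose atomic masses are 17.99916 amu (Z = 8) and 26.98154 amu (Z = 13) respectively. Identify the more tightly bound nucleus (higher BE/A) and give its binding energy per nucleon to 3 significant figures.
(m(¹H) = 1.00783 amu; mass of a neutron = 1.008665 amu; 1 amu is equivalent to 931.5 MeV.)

aluminium-27; 8.33 MeV/nucleon

oxygen-18: Σm = 8(1.00783) + 10(1.008665) = 18.149290 amu; Δm = 0.150130 amu; E_B = 139.85 MeV; E_B/A = 7.769 MeV
aluminium-27: Σm = 13(1.00783) + 14(1.008665) = 27.223100 amu; Δm = 0.241560 amu; E_B = 225.01 MeV; E_B/A = 8.334 MeV
aluminium-27 has the higher binding energy per nucleon, so it is the more tightly bound nucleus.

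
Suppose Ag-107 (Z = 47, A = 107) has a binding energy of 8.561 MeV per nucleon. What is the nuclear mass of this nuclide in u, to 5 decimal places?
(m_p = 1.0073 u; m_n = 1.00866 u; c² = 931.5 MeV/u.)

Total binding energy = 107 × 8.561 = 916.027 MeV
Mass defect = 916.027 MeV / (931.5 MeV/u) = 0.9833892 u
Constituent mass = 47(1.0073) + 60(1.00866) = 107.86270 u
Nuclear mass = 107.86270 − 0.9833892 = 106.8793108 u ≈ 106.87931 u (to 5 decimal places)

106.87931 u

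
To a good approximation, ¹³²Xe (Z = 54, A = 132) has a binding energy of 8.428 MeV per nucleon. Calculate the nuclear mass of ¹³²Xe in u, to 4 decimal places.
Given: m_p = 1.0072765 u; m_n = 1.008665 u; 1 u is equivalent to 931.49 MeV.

131.8745 u

Total binding energy = 132 × 8.428 = 1112.496 MeV
Mass defect = 1112.496 MeV / (931.49 MeV/u) = 1.194319 u
Constituent mass = 54(1.0072765) + 78(1.008665) = 133.0688010 u
Nuclear mass = 133.0688010 − 1.194319 = 131.8744820 u ≈ 131.8745 u (to 4 decimal places)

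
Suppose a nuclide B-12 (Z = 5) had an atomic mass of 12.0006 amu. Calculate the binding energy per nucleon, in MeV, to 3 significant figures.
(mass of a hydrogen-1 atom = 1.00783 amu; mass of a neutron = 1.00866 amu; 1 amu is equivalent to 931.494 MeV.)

7.70 MeV/nucleon

Z = 5, so N = A − Z = 12 − 5 = 7.
Total constituent mass: 5 × 1.00783 + 7 × 1.00866 = 12.09977 amu
The mass defect is 12.09977 − 12.0006 = 0.09917 amu.
Converting to energy: 0.09917 amu × 931.494 MeV/amu = 92.3763 MeV
Dividing by A = 12 gives 7.698 MeV per nucleon.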